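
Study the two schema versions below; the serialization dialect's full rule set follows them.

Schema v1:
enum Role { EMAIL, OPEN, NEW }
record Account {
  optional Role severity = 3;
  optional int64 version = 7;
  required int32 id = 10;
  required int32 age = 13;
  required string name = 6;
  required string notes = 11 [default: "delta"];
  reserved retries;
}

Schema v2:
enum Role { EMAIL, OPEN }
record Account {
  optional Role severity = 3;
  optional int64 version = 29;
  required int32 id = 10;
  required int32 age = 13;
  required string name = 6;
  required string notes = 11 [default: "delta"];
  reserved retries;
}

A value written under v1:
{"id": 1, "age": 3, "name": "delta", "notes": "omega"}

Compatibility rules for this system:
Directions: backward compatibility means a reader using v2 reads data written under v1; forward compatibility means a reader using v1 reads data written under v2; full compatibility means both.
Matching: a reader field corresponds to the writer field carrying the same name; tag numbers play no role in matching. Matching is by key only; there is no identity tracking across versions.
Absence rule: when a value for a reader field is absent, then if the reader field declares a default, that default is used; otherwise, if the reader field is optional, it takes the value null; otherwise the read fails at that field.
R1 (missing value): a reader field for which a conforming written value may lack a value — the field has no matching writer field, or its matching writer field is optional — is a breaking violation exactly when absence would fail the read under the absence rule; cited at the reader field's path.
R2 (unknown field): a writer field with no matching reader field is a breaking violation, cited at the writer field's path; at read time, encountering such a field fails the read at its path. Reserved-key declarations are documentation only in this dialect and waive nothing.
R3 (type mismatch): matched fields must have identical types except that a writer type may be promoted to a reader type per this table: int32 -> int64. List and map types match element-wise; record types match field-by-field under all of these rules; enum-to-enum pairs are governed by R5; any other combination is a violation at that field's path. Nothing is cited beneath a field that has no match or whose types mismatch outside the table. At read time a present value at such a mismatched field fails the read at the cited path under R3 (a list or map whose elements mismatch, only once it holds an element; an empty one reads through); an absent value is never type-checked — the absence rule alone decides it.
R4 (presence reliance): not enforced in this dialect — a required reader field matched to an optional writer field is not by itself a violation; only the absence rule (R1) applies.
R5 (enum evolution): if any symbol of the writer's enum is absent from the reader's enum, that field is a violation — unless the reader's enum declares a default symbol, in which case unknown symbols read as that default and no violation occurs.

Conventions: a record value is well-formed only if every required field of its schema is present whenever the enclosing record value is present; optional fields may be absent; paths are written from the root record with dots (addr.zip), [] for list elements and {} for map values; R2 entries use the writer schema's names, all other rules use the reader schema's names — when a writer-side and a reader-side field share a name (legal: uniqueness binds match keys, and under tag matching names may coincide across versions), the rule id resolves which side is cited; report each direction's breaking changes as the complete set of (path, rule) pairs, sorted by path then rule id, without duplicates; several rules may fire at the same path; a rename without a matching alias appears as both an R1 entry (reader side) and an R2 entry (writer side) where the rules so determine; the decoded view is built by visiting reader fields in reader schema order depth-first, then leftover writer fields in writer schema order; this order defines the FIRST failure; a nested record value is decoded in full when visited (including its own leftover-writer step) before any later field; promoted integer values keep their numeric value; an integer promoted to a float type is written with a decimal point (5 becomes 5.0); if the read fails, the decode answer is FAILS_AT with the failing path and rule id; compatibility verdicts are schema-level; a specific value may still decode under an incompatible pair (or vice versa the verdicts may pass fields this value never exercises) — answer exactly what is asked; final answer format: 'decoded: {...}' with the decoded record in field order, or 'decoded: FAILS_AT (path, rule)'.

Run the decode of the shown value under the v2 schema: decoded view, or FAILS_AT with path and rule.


the writer's type comes first in each Account pair
migrating the Account value to v2:
  severity := null (absent, optional -> null)
  version := null (absent, optional -> null)
  id := 1
  age := 3
  name := "delta"
  notes := "omega"
  => decoded: {"severity": null, "version": null, "id": 1, "age": 3, "name": "delta", "notes": "omega"}
ruling out the remaining Account differences:
  field version in record Account: tag 7 changed to 29 -> triggers nothing under the printed rules; the Account answer is the same either way
  enum Role (field severity in record Account): symbol NEW removed -> affects the rule determinations only; this particular Account value decodes identically

decoded: {"severity": null, "version": null, "id": 1, "age": 3, "name": "delta", "notes": "omega"}


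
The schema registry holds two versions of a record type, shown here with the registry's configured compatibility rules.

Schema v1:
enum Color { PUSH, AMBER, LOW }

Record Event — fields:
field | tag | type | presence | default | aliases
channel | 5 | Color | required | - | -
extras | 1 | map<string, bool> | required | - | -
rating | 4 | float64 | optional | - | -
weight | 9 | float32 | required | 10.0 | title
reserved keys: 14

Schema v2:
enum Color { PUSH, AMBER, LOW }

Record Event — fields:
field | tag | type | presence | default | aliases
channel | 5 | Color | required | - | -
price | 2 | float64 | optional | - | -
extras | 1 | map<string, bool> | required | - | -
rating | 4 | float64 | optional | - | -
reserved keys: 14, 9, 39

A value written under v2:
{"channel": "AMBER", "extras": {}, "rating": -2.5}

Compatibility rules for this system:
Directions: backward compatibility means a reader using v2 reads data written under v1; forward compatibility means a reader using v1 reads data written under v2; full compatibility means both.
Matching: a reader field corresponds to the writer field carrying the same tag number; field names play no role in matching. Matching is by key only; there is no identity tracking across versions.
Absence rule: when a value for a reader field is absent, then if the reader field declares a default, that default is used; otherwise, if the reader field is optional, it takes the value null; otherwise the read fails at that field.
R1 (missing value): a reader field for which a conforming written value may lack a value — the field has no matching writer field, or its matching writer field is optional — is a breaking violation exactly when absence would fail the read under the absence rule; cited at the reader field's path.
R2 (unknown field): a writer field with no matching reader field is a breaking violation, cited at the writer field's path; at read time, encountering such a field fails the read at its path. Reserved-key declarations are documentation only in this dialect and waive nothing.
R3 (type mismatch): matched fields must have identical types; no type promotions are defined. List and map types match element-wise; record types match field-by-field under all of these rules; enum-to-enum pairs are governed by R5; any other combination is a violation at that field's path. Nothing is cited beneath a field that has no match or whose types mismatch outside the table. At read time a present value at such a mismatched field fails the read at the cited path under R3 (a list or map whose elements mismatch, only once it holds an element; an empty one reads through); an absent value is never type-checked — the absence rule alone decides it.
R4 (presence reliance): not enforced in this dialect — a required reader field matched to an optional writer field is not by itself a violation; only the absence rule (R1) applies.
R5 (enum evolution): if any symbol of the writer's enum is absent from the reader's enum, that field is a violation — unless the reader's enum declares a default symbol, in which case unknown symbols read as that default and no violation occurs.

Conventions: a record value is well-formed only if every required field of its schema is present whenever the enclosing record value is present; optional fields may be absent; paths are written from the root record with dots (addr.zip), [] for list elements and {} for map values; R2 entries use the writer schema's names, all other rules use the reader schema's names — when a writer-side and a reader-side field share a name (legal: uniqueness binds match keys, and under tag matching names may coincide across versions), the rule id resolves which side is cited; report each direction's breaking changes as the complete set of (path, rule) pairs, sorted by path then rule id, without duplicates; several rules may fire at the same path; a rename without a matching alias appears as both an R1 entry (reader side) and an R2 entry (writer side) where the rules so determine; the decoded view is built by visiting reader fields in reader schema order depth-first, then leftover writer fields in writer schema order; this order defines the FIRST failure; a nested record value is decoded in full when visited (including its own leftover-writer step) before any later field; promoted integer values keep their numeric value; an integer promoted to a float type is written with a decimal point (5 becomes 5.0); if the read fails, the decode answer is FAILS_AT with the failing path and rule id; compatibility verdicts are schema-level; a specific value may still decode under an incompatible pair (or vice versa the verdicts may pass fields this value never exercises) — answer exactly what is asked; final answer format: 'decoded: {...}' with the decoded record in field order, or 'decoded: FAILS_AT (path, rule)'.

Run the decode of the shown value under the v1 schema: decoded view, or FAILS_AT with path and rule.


decoded: {"channel": "AMBER", "extras": {}, "rating": -2.5, "weight": 10.0}

in Event below, arrows point writer -> reader
migrating the Event value to v1:
  channel := "AMBER"
  extras := {}
  rating := -2.5
  weight := 10.0 (absent -> default)
  => decoded: {"channel": "AMBER", "extras": {}, "rating": -2.5, "weight": 10.0}
diffs on Event not affecting the asked answer:
  removed field weight from record Event (its key 9 joins the reserved list) -> shifts the Event verdicts, not this decode
  added field price to record Event: optional float64, tag 2 (in v2 it sits immediately before extras) -> shifts the Event verdicts, not this decode


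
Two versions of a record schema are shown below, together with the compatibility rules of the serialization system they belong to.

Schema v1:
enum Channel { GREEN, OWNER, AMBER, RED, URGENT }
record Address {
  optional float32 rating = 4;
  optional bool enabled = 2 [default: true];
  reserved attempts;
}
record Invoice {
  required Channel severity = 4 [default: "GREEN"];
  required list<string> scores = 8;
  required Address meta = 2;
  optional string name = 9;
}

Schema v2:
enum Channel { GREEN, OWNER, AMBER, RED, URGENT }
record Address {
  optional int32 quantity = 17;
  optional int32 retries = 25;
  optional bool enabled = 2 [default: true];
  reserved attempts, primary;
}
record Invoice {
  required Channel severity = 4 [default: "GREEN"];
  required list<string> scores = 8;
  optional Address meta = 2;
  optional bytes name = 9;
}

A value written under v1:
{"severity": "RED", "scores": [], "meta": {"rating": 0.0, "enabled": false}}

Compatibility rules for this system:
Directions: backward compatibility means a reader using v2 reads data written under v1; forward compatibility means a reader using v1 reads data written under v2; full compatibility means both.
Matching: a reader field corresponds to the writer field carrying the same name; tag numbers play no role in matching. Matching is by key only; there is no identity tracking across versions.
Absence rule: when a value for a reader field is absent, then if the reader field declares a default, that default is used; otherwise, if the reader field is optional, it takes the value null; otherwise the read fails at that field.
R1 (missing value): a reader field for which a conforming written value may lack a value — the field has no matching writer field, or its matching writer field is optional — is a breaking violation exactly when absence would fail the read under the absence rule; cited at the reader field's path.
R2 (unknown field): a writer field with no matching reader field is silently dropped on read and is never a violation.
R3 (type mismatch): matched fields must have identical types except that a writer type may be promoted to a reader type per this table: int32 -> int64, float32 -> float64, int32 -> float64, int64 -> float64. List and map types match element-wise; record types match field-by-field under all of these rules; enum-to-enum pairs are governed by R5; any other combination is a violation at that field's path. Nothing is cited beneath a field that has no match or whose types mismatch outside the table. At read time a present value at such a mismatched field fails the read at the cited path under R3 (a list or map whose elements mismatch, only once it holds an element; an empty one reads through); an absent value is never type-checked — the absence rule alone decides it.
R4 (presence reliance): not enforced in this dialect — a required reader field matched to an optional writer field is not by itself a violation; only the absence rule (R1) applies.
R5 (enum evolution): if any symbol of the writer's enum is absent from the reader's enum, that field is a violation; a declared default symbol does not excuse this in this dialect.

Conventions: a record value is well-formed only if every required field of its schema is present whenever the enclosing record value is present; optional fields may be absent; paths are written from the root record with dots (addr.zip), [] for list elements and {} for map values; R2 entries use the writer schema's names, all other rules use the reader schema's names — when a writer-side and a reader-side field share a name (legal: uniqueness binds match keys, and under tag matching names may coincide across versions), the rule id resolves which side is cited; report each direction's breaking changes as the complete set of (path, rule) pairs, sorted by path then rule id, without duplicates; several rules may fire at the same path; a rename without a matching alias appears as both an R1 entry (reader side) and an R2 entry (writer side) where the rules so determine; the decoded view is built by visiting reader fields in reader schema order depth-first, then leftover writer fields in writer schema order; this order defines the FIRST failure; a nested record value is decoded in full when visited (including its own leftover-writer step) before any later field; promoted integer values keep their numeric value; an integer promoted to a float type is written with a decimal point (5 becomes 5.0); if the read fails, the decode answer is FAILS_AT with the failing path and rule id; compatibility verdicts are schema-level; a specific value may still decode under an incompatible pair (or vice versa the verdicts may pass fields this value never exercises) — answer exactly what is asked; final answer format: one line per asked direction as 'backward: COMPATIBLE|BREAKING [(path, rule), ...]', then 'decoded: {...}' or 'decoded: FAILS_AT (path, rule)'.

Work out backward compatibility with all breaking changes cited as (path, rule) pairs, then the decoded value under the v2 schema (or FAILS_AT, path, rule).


in Invoice below, arrows point writer -> reader
checking backward for Invoice: reader v2 against writer v1:
  severity <- severity (Channel -> Channel, writer required)
  scores <- scores (list<string> -> list<string>, writer required)
  meta <- meta (Address -> Address, writer required)
  name <- name (string -> bytes, writer optional)
  meta.quantity: no writer-side match
  meta.retries: no writer-side match
  meta.enabled <- meta.enabled (bool -> bool, writer optional)
  writer meta.rating: unknown to reader
  breaking: (name, R3)
  backward on Invoice therefore BREAKING (1)
decode walk for Invoice under reader schema v2:
  severity := "RED"
  scores := []
  meta.quantity := null (missing; optional => null)
  meta.retries := null (missing; optional => null)
  meta.enabled := false
  writer meta.rating: no reader field; dropped
  name := null (missing; optional => null)
  => decoded: {"severity": "RED", "scores": [], "meta": {"quantity": null, "retries": null, "enabled": false}, "name": null}
ruling out the remaining Invoice differences:
  field meta in record Invoice: required changed to optional -> its effect on Invoice is confined to the forward direction, not asked

backward: BREAKING [(name, R3)]; decoded: {"severity": "RED", "scores": [], "meta": {"quantity": null, "retries": null, "enabled": false}, "name": null}


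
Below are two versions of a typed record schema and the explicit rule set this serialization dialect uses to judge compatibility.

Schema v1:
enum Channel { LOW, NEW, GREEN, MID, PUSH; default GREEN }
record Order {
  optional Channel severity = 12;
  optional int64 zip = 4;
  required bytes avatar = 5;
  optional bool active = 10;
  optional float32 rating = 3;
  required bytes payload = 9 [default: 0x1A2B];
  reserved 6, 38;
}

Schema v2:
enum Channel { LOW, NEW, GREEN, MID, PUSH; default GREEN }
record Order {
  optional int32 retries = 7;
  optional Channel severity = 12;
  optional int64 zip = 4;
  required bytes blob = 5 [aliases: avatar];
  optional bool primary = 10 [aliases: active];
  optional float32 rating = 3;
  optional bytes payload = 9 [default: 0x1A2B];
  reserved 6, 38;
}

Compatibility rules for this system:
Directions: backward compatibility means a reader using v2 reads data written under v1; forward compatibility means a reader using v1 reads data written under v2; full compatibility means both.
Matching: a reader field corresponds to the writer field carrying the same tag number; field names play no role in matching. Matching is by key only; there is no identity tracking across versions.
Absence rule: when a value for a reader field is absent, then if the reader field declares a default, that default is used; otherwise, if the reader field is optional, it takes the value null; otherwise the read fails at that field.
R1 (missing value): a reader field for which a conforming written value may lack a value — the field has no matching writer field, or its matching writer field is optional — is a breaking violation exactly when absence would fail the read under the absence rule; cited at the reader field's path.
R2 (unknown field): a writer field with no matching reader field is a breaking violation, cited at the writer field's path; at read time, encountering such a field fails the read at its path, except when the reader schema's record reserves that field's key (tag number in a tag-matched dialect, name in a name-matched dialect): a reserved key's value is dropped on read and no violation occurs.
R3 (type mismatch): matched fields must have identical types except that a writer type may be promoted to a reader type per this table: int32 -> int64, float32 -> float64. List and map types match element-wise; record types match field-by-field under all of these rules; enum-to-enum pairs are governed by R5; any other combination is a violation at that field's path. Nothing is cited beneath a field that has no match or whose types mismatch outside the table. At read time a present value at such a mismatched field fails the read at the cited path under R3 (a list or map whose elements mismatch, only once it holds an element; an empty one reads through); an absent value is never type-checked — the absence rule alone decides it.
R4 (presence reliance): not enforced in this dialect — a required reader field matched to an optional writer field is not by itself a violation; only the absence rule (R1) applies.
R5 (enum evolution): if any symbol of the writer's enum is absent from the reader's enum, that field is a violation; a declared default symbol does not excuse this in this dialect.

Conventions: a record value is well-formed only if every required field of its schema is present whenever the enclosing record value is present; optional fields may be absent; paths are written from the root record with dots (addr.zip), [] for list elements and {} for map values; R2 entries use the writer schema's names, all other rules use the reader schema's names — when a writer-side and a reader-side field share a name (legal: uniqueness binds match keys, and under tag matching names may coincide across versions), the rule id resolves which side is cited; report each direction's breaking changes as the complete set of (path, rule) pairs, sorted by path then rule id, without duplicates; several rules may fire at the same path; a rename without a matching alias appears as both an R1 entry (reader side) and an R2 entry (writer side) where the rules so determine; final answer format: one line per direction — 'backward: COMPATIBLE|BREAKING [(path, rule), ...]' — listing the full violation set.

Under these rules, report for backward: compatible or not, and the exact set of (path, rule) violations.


backward: COMPATIBLE []

the writer's type comes first in each Order pair
backward pass over Order, reader schema v2, writer schema v1:
  no writer field matches reader retries
  writer optional, Channel -> Channel: reader severity maps from writer severity
  writer optional, int64 -> int64: reader zip maps from writer zip
  writer required, bytes -> bytes: reader blob maps from writer avatar
  writer optional, bool -> bool: reader primary maps from writer active
  writer optional, float32 -> float32: reader rating maps from writer rating
  writer required, bytes -> bytes: reader payload maps from writer payload
  => backward verdict for Order: COMPATIBLE, no violations
checking off the Order differences that do not matter here:
  added field retries to record Order: optional int32, tag 7 (in v2 it sits immediately before severity) -> fires only in the forward direction of Order, which is not asked here
  renamed field active to primary in record Order (alias active declared on the renamed field) -> no rule fires on it in Order's dialect; the asked verdict holds
  field payload in record Order: required changed to optional -> no rule fires on it in Order's dialect; the asked verdict holds
  renamed field avatar to blob in record Order (alias avatar declared on the renamed field) -> no rule fires on it in Order's dialect; the asked verdict holds


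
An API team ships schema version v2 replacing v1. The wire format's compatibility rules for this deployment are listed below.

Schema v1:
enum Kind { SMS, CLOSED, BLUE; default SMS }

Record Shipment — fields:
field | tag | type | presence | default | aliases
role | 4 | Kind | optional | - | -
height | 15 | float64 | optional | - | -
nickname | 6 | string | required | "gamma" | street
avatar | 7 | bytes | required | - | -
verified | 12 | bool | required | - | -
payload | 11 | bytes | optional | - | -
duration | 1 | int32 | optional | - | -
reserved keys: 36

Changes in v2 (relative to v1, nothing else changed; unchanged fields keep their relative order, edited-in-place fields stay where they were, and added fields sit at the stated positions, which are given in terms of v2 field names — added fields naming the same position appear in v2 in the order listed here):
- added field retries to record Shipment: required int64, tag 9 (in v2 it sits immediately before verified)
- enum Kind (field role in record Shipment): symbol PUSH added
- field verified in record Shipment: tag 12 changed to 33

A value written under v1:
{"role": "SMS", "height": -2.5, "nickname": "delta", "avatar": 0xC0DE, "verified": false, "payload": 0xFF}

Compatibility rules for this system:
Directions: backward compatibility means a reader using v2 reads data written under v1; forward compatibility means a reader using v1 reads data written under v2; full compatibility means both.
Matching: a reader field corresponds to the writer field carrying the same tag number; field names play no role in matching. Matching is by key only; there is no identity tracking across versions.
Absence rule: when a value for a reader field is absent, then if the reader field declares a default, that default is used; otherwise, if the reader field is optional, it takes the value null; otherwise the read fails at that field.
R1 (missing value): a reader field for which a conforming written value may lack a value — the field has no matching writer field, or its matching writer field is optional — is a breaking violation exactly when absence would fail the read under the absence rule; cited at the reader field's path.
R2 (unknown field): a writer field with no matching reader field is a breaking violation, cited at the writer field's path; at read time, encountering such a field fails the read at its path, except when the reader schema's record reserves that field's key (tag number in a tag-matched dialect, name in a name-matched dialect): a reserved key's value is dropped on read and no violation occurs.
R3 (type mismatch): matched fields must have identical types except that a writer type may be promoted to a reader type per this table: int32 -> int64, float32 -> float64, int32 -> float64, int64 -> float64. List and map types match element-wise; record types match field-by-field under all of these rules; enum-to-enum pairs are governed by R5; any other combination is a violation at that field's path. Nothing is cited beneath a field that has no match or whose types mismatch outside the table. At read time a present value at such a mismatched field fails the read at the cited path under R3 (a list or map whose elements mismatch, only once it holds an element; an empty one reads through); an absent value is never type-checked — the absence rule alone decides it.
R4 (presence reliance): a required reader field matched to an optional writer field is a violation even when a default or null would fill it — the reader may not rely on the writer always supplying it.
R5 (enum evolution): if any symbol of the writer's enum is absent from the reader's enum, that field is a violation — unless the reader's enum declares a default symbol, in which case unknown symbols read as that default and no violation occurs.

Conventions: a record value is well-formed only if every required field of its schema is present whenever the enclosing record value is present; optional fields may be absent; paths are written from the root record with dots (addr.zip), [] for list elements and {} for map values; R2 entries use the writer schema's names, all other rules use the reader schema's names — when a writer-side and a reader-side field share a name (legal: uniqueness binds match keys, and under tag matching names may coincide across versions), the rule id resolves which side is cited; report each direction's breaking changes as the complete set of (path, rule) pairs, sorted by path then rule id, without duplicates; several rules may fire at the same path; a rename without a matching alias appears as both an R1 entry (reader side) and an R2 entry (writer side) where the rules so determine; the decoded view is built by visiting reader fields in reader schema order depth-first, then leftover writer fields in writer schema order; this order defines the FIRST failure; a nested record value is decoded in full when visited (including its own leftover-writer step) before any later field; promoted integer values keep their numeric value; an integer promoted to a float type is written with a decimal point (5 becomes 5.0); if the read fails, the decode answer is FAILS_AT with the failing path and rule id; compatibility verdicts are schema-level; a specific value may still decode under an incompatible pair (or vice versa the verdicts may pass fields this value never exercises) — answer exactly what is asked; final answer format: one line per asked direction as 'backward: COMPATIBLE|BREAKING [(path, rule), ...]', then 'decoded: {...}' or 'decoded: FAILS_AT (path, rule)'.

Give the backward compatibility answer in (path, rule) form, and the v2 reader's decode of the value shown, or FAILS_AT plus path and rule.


each type pair in Shipment: writer, then reader
backward analysis of Shipment with v2 as reader and v1 as writer:
  role: Kind -> Kind, writer optional; from role
  height: float64 -> float64, writer optional; from height
  nickname: string -> string, writer required; from nickname
  avatar: bytes -> bytes, writer required; from avatar
  retries: no writer-side match
  verified: no writer-side match
  payload: bytes -> bytes, writer optional; from payload
  duration: int32 -> int32, writer optional; from duration
  writer field verified has no reader counterpart
  R1 fires at retries
  R1 fires at verified
  R2 fires at verified
  => backward verdict for Shipment: BREAKING, 3 violation(s)
decode (reader v2):
  role := "SMS"
  height := -2.5
  nickname := "delta"
  avatar := 0xC0DE
  read fails at retries under R1 (no fill)
  => FAILS_AT (retries, R1)
remaining Shipment differences; none change what is asked:
  enum Kind (field role in record Shipment): symbol PUSH added -> triggers nothing under Shipment's printed rules — same verdict

backward: BREAKING [(retries, R1), (verified, R1), (verified, R2)]; decoded: FAILS_AT (retries, R1)


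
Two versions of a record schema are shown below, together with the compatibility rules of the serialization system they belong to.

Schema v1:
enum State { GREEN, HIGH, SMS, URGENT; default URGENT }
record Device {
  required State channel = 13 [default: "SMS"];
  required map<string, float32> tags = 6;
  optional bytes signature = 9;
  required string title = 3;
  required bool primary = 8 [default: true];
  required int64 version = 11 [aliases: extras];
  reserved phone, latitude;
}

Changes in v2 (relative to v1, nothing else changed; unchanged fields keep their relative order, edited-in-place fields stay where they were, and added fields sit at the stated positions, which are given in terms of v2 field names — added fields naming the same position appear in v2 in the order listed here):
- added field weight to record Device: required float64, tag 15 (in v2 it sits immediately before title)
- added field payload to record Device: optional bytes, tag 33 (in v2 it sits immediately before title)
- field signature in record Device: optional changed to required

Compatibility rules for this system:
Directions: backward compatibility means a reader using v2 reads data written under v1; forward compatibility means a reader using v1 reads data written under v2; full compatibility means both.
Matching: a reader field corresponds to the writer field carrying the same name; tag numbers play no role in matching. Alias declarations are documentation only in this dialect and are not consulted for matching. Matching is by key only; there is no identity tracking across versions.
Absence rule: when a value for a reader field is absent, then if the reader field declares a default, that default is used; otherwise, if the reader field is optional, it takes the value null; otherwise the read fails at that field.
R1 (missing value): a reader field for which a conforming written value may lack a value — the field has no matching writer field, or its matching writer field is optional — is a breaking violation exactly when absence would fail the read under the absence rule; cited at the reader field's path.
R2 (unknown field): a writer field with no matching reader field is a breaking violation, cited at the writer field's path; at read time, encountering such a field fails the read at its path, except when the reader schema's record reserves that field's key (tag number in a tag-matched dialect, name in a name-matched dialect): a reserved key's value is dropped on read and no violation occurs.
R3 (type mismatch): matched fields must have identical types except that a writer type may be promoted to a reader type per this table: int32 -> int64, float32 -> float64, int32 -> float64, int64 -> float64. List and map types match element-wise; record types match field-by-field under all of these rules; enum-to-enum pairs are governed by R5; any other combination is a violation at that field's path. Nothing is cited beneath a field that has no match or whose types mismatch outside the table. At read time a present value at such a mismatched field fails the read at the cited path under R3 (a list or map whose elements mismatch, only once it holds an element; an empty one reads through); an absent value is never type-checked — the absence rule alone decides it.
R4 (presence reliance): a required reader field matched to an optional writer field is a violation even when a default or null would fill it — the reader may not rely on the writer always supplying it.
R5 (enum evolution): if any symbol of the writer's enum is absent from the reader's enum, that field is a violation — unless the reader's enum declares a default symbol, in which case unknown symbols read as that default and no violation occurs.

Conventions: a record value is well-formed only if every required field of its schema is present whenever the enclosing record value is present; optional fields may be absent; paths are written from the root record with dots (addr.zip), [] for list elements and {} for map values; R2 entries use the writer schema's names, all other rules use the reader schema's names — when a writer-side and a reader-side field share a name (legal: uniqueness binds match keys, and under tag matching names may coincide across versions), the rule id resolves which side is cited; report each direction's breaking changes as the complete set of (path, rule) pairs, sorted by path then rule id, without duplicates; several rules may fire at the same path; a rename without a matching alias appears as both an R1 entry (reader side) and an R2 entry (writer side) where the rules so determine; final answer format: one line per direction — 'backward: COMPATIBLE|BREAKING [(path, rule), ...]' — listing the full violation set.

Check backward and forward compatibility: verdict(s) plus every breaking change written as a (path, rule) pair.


each type pair in Device: writer, then reader
backward for Device (reader v2, writer v1):
  channel: State -> State, writer required; from channel
  tags: map<string, float32> -> map<string, float32>, writer required; from tags
  signature: bytes -> bytes, writer optional; from signature
  weight: no writer match
  payload: no writer match
  title: string -> string, writer required; from title
  primary: bool -> bool, writer required; from primary
  version: int64 -> int64, writer required; from version
  violation R1 at signature
  violation R4 at signature
  violation R1 at weight
  => backward: BREAKING (3)
forward for Device (reader v1, writer v2):
  channel: State -> State, writer required; from channel
  tags: map<string, float32> -> map<string, float32>, writer required; from tags
  signature: bytes -> bytes, writer required; from signature
  title: string -> string, writer required; from title
  primary: bool -> bool, writer required; from primary
  version: int64 -> int64, writer required; from version
  writer weight: unknown to reader
  writer payload: unknown to reader
  violation R2 at payload
  violation R2 at weight
  => forward: BREAKING (2)

backward: BREAKING [(signature, R1), (signature, R4), (weight, R1)]; forward: BREAKING [(payload, R2), (weight, R2)]


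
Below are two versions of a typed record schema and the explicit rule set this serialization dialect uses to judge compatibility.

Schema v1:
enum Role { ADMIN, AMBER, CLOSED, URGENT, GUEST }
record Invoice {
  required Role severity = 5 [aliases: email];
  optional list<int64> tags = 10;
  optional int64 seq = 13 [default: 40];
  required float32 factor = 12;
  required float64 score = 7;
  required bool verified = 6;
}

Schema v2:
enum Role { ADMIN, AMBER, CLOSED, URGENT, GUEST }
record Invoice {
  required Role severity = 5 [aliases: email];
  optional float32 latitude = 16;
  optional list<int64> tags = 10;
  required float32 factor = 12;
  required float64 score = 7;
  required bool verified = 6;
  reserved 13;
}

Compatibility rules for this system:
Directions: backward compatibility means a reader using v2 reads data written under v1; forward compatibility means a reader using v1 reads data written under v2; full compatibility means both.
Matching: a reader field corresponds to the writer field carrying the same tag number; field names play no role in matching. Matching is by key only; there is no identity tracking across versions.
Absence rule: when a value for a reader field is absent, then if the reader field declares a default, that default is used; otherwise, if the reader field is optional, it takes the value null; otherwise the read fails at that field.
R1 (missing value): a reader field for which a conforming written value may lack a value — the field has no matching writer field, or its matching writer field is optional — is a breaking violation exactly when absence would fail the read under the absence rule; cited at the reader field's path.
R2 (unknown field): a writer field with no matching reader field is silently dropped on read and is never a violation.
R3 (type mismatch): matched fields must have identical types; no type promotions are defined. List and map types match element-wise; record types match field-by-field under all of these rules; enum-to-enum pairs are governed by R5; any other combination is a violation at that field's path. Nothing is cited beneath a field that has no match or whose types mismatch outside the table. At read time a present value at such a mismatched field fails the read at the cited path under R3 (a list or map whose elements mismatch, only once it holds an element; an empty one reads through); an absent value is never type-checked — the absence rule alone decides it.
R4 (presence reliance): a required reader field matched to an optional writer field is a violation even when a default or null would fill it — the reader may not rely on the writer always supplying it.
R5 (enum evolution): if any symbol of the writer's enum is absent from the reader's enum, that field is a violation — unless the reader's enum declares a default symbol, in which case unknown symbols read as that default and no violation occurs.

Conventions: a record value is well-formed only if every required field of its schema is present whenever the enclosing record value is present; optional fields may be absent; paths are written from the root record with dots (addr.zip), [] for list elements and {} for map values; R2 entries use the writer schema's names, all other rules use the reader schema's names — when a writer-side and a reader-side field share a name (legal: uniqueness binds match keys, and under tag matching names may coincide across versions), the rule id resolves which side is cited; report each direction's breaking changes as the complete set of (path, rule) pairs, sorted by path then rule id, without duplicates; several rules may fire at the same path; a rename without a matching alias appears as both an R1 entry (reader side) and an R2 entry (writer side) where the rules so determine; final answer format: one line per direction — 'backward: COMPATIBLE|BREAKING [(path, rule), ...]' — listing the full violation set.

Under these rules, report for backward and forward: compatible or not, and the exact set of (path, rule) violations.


each type pair in Invoice: writer, then reader
backward pass over Invoice, reader schema v2, writer schema v1:
  severity: paired with writer severity (Role -> Role; writer required)
  latitude: no writer-side match
  tags: paired with writer tags (list<int64> -> list<int64>; writer optional)
  factor: paired with writer factor (float32 -> float32; writer required)
  score: paired with writer score (float64 -> float64; writer required)
  verified: paired with writer verified (bool -> bool; writer required)
  writer seq: unknown to reader
  => backward: COMPATIBLE
forward pass over Invoice, reader schema v1, writer schema v2:
  severity: paired with writer severity (Role -> Role; writer required)
  tags: paired with writer tags (list<int64> -> list<int64>; writer optional)
  seq: no writer-side match
  factor: paired with writer factor (float32 -> float32; writer required)
  score: paired with writer score (float64 -> float64; writer required)
  verified: paired with writer verified (bool -> bool; writer required)
  writer latitude: unknown to reader
  => forward: COMPATIBLE

backward: COMPATIBLE []; forward: COMPATIBLE []
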